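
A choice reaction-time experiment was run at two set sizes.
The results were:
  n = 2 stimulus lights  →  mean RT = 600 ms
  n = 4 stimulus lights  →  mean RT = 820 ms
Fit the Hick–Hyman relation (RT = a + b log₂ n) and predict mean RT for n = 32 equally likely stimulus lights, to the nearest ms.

Solve the two-equation system in a and b:
  b = (820 − 600) / (log₂ 4 − log₂ 2) = 220 / (2 − 1) = 220 ms/bit
  a = 600 − 220 × 1 = 380 ms
Then RT(32) = 380 + 220 × log₂ 32 = 380 + 220 × 5 ≈ 1480.000 ms.

1480 ms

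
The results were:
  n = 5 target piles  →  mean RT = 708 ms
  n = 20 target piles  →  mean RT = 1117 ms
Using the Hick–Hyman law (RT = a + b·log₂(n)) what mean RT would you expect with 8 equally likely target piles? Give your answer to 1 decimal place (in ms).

RT is linear in log₂ n, so two points fix the line:
  b = (1117 − 708) / (log₂ 20 − log₂ 5) = 409 / (4.3219 − 2.3219) = 204.500 ms/bit
  a = 708 − 204.500 × 2.3219 = 233.166 ms
Then RT(8) = 233.166 + 204.500 × log₂ 8 = 233.166 + 204.500 × 3 ≈ 846.666 ms.

846.7 ms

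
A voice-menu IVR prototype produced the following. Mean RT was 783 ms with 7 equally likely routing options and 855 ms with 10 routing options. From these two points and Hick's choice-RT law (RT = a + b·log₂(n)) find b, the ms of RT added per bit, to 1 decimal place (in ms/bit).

139.9 ms/bit

The slope on a log₂ axis is (855 − 783) / (3.3219 − 2.8074) = 139.922 ms/bit.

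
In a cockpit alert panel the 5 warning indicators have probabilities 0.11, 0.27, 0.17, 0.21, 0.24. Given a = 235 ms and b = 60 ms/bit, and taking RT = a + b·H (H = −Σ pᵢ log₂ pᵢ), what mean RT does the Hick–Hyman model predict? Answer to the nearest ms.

371 ms

H = 0.11·log₂(1/0.11) + 0.27·log₂(1/0.27) + 0.17·log₂(1/0.17) + 0.21·log₂(1/0.21) + 0.24·log₂(1/0.24) = 2.2619 bits.
RT = 235 + 60 × 2.2619 = 370.71 ms.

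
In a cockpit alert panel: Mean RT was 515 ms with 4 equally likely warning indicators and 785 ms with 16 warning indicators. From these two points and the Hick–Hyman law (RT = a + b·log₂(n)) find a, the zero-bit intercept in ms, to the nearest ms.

245 ms

The slope on a log₂ axis is (785 − 515) / (4 − 2) = 135 ms/bit.
Intercept: a = 515 − 135·log₂(4) = 245.000 ms.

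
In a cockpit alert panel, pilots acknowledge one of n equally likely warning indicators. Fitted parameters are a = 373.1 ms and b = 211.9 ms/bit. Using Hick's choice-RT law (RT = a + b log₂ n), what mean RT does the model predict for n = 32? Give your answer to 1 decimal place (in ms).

log₂(32) = 5 bits, so RT = 373.1 + 211.9 × 5 ≈ 1432.600 ms.

1432.6 ms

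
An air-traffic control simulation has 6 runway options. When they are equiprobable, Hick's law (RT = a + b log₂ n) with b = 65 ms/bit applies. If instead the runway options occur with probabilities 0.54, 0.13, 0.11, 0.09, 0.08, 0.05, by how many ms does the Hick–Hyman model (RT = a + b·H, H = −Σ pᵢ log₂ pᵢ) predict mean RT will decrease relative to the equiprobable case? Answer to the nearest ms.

36 ms

The RT saving is b·ΔH. Equiprobable H₀ = log₂(6) = 2.5850 bits; with the given probabilities H = 2.0332 bits.
b·(H₀ − H) = 65 × (2.5850 − 2.0332) = 35.86 ms.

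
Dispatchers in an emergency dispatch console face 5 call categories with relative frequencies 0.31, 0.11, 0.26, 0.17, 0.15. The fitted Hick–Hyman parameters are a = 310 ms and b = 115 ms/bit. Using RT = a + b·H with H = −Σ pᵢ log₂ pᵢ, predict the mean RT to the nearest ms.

566 ms

H = 0.31·log₂(1/0.31) + 0.11·log₂(1/0.11) + 0.26·log₂(1/0.26) + 0.17·log₂(1/0.17) + 0.15·log₂(1/0.15) = 2.2245 bits.
RT = 310 + 115 × 2.2245 = 565.82 ms.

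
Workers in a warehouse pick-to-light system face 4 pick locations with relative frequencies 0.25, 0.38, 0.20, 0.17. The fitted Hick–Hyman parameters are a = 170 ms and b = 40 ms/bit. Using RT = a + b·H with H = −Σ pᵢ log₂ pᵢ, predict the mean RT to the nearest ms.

247 ms

H = 0.25·log₂(1/0.25) + 0.38·log₂(1/0.38) + 0.20·log₂(1/0.20) + 0.17·log₂(1/0.17) = 1.9294 bits.
RT = 170 + 40 × 1.9294 = 247.18 ms.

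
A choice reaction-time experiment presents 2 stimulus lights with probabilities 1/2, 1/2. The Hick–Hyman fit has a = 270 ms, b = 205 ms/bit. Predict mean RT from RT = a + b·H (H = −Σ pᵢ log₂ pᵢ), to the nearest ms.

475 ms

H = −Σ pᵢ log₂ pᵢ = 0.5·1 + 0.5·1 = 1.000 bits.
RT = 270 + 205 × 1.000 = 475.00 ms.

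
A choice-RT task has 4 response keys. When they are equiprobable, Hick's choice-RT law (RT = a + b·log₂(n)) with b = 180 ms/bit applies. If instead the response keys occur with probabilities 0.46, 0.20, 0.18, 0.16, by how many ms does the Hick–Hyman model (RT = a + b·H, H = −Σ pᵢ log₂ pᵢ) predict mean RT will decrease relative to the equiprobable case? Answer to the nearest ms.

Equiprobable entropy H₀ = log₂ 4 = 2.0000 bits.
Skewed entropy H = −Σ pᵢ log₂ pᵢ = 1.8480 bits.
ΔRT = b·(H₀ − H) = 180 × 0.1520 = 27.35 ms.

27 ms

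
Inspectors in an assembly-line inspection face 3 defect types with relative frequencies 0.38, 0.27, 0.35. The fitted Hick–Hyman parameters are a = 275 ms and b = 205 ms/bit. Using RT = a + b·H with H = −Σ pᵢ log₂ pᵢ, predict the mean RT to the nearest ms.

Entropy contributions −pᵢ log₂ pᵢ: 0.5305, 0.5100, 0.5301; sum H = 1.5706 bits.
RT = a + bH = 275 + 205·1.5706 = 596.97 ms.

597 ms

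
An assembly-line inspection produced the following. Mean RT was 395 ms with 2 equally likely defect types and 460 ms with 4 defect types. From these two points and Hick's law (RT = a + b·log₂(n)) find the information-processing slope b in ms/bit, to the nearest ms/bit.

65 ms/bit

The slope on a log₂ axis is (460 − 395) / (2 − 1) = 65 ms/bit.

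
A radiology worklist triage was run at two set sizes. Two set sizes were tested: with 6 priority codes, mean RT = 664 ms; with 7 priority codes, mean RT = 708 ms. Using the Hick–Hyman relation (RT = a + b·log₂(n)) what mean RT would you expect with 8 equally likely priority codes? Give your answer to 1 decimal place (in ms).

746.1 ms

Solve the two-equation system in a and b:
  b = (708 − 664) / (log₂ 7 − log₂ 6) = 44 / (2.8074 − 2.5850) = 197.848 ms/bit
  a = 664 − 197.848 × 2.5850 = 152.569 ms
Then RT(8) = 152.569 + 197.848 × log₂ 8 = 152.569 + 197.848 × 3 ≈ 746.115 ms.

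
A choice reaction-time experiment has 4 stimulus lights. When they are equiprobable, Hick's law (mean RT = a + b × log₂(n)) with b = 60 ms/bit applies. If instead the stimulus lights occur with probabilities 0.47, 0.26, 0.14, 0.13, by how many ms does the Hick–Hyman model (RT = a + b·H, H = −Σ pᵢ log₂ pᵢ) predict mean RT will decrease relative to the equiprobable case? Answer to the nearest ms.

12 ms

Equiprobable entropy H₀ = log₂ 4 = 2.0000 bits.
Skewed entropy H = −Σ pᵢ log₂ pᵢ = 1.7970 bits.
ΔRT = b·(H₀ − H) = 60 × 0.2030 = 12.18 ms.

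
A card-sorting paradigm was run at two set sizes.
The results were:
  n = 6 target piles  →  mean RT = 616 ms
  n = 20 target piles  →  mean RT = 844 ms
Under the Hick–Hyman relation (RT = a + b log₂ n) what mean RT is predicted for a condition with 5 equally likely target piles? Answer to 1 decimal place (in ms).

581.5 ms

Fit slope and intercept:
  b = (844 − 616) / (log₂ 20 − log₂ 6) = 228 / (4.3219 − 2.5850) = 131.263 ms/bit
  a = 616 − 131.263 × 2.5850 = 276.689 ms
Then RT(5) = 276.689 + 131.263 × log₂ 5 = 276.689 + 131.263 × 2.3219 ≈ 581.473 ms.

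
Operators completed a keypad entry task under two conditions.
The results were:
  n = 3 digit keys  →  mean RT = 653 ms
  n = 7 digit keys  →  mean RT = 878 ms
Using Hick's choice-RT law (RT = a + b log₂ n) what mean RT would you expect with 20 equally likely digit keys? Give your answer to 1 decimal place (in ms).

1156.8 ms

RT is linear in log₂ n, so two points fix the line:
  b = (878 − 653) / (log₂ 7 − log₂ 3) = 225 / (2.8074 − 1.5850) = 184.065 ms/bit
  a = 653 − 184.065 × 1.5850 = 361.263 ms
Then RT(20) = 361.263 + 184.065 × log₂ 20 = 361.263 + 184.065 × 4.3219 ≈ 1156.780 ms.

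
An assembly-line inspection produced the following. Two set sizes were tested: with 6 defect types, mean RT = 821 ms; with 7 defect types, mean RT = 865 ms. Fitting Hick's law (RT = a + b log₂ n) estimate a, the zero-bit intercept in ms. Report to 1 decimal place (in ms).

b = (RT₂ − RT₁)/(log₂ n₂ − log₂ n₁) = (865 − 821)/(2.8074 − 2.5850) = 197.848 ms/bit.
a = RT₁ − b·log₂ n₁ = 821 − 197.848 × 2.5850 = 309.569 ms.

309.6 ms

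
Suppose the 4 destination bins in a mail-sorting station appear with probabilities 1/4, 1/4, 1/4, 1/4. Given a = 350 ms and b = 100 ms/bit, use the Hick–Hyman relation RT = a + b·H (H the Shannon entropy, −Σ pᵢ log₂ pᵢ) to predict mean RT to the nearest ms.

Each term −pᵢ log₂ pᵢ: 0.25·2 + 0.25·2 + 0.25·2 + 0.25·2; summed, H = 2.000 bits.
Mean RT = a + bH = 350 + 100·2.000 = 550.00 ms.

550 ms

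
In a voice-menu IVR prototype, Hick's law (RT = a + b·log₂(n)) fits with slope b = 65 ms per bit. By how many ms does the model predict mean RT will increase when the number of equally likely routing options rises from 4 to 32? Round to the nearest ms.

ΔRT = (a + b log₂ n₂) − (a + b log₂ n₁) = b·(log₂ n₂ − log₂ n₁).
log₂(32) − log₂(4) = log₂(32/4) = log₂(8) = 3.
ΔRT = 65 × 3.0000 = 195.000 ms.

195 ms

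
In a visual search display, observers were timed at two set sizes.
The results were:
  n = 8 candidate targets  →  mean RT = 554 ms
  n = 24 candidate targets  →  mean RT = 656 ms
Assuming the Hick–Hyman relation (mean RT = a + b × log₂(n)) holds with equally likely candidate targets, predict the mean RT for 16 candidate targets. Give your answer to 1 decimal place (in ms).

618.4 ms

RT is linear in log₂ n, so two points fix the line:
  b = (656 − 554) / (log₂ 24 − log₂ 8) = 102 / (4.5850 − 3) = 64.355 ms/bit
  a = 554 − 64.355 × 3 = 360.935 ms
Then RT(16) = 360.935 + 64.355 × log₂ 16 = 360.935 + 64.355 × 4 ≈ 618.355 ms.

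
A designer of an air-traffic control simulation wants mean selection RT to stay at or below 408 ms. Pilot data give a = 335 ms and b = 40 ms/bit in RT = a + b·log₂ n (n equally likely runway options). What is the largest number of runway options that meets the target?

3

Set 335 + 40·log₂ n ≤ 408 → log₂ n ≤ (408 − 335)/40 = 1.8250.
So n ≤ 2^1.8250 = 3.543; the largest integer n is 3.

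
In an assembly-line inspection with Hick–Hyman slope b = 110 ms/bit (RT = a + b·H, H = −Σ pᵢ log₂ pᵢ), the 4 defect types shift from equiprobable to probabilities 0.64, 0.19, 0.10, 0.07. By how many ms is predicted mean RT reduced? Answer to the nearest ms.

Equiprobable entropy H₀ = log₂ 4 = 2.0000 bits.
Skewed entropy H = −Σ pᵢ log₂ pᵢ = 1.4680 bits.
ΔRT = b·(H₀ − H) = 110 × 0.5320 = 58.52 ms.

59 ms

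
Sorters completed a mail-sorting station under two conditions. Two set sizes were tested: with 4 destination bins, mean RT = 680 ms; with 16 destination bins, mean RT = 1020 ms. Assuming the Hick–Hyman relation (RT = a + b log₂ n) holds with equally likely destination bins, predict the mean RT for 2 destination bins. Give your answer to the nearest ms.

With log₂ n on the abscissa the relation is linear; from the two conditions:
  b = (1020 − 680) / (log₂ 16 − log₂ 4) = 340 / (4 − 2) = 170 ms/bit
  a = 680 − 170 × 2 = 340 ms
Then RT(2) = 340 + 170 × log₂ 2 = 340 + 170 × 1 ≈ 510.000 ms.

510 ms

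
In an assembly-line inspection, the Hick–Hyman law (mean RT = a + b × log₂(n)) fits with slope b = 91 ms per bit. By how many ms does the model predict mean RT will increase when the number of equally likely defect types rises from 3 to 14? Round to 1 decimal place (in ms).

The intercept a cancels: ΔRT = b·(log₂ n₂ − log₂ n₁) = b·log₂(n₂/n₁).
log₂(14) − log₂(3) = 3.8074 − 1.5850 = 2.2224.
ΔRT = 91 × 2.2224 = 202.238 ms.

202.2 ms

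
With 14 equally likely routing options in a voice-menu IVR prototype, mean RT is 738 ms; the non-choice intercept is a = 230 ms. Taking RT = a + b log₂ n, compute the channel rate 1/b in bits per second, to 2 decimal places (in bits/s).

b = (738 − 230)/log₂ 14 = 508/3.8074 = 133.426 ms per bit = 0.13343 s/bit; the reciprocal is 7.495 bits/s.

7.49 bits/s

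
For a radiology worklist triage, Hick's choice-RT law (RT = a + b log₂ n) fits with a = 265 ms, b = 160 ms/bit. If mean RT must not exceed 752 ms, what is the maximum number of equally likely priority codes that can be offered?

Information budget: (752 − 265)/160 = 3.0438 bits, so n ≤ 2^3.0438 = 8.246 → at most 8.

8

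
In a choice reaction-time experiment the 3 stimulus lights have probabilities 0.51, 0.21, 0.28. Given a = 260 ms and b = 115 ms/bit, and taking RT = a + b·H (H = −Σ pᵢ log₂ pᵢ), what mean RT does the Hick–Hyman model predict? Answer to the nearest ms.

H = 0.51·log₂(1/0.51) + 0.21·log₂(1/0.21) + 0.28·log₂(1/0.28) = 1.4825 bits.
RT = 260 + 115 × 1.4825 = 430.48 ms.

430 ms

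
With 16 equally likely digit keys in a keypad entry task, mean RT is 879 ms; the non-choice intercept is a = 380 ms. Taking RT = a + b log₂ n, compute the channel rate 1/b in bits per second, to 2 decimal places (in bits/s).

8.02 bits/s

Choice component = 879 − 380 = 499 ms over log₂(16) = 4 bits.
b = 499 / 4 = 124.750 ms/bit, so 1/b = 8.016 bits/s.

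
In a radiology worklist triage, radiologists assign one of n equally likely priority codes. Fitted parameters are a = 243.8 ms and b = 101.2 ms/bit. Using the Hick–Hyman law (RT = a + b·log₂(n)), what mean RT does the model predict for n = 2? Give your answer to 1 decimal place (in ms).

log₂(2) = 1 bits, so RT = 243.8 + 101.2 × 1 ≈ 345.000 ms.

345.0 ms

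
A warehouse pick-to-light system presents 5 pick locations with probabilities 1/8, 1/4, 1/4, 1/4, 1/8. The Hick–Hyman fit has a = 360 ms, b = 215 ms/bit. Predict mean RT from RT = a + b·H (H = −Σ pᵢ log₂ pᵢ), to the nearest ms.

Each term −pᵢ log₂ pᵢ: 0.125·3 + 0.25·2 + 0.25·2 + 0.25·2 + 0.125·3; summed, H = 2.250 bits.
Mean RT = a + bH = 360 + 215·2.250 = 843.75 ms.

844 ms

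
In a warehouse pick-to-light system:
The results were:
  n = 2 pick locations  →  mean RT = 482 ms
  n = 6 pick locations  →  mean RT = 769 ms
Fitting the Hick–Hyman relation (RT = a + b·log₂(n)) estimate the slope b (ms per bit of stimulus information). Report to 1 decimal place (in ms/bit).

Slope: b = (769 − 482) / (log₂ 6 − log₂ 2) = 287/1.5850 = 181.077 ms/bit.

181.1 ms/bit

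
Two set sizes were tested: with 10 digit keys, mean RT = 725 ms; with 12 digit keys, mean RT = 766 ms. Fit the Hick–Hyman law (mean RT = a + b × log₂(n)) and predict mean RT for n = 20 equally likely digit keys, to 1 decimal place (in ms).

880.9 ms

With log₂ n on the abscissa the relation is linear; from the two conditions:
  b = (766 − 725) / (log₂ 12 − log₂ 10) = 41 / (3.5850 − 3.3219) = 155.873 ms/bit
  a = 725 − 155.873 × 3.3219 = 207.201 ms
Then RT(20) = 207.201 + 155.873 × log₂ 20 = 207.201 + 155.873 × 4.3219 ≈ 880.873 ms.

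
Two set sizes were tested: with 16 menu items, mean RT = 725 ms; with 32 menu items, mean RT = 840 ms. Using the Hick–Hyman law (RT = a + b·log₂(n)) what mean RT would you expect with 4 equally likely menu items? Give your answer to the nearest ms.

Solve the two-equation system in a and b:
  b = (840 − 725) / (log₂ 32 − log₂ 16) = 115 / (5 − 4) = 115 ms/bit
  a = 725 − 115 × 4 = 265 ms
Then RT(4) = 265 + 115 × log₂ 4 = 265 + 115 × 2 ≈ 495.000 ms.

495 ms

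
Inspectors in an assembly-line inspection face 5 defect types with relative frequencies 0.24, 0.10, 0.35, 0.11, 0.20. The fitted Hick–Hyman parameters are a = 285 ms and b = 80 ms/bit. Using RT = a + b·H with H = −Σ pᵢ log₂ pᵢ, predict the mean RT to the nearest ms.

H = 0.24·log₂(1/0.24) + 0.10·log₂(1/0.10) + 0.35·log₂(1/0.35) + 0.11·log₂(1/0.11) + 0.20·log₂(1/0.20) = 2.1711 bits.
RT = 285 + 80 × 2.1711 = 458.69 ms.

459 ms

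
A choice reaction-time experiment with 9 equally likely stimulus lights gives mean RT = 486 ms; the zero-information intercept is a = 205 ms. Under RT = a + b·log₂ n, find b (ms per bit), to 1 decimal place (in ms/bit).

b = (486 − 205) / log₂(9) = 281 / 3.1699 = 88.646 ms/bit.

88.6 ms/bit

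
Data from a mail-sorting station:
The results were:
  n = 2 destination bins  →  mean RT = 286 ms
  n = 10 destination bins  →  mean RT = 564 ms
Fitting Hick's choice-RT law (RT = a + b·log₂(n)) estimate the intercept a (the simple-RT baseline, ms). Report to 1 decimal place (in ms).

Slope: b = (564 − 286) / (log₂ 10 − log₂ 2) = 278/2.3219 = 119.728 ms/bit.
a = RT₁ − b·log₂ n₁ = 286 − 119.728 × 1 = 166.272 ms.

166.3 ms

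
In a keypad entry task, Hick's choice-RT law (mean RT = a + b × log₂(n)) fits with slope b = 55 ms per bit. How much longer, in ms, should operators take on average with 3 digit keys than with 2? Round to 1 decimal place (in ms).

The intercept a cancels: ΔRT = b·(log₂ n₂ − log₂ n₁) = b·log₂(n₂/n₁).
log₂(3) − log₂(2) = 1.5850 − 1 = 0.5850.
ΔRT = 55 × 0.5850 = 32.173 ms.

32.2 ms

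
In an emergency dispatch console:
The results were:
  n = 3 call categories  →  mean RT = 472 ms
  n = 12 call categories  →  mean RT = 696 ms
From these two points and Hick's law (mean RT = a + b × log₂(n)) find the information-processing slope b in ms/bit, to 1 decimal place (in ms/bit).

112.0 ms/bit

The slope on a log₂ axis is (696 − 472) / (3.5850 − 1.5850) = 112.000 ms/bit.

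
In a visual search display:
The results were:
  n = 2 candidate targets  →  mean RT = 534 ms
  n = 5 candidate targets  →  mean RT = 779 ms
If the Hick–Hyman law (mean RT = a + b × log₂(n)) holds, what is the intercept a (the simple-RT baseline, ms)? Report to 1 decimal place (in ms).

Slope: b = (779 − 534) / (log₂ 5 − log₂ 2) = 245/1.3219 = 185.335 ms/bit.
a = RT₁ − b·log₂ n₁ = 534 − 185.335 × 1 = 348.665 ms.

348.7 ms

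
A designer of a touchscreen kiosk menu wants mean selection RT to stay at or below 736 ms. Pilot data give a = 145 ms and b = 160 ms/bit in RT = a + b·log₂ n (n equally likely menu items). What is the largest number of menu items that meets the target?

160·log₂ n ≤ 736 − 145 = 591, giving log₂ n ≤ 3.6938 and n ≤ 12.940. The largest whole number is 12.

12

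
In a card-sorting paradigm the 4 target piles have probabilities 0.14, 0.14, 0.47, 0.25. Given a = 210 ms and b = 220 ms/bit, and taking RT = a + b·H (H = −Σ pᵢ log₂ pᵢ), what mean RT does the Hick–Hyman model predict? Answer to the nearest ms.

H = 0.14·log₂(1/0.14) + 0.14·log₂(1/0.14) + 0.47·log₂(1/0.47) + 0.25·log₂(1/0.25) = 1.8062 bits.
RT = 210 + 220 × 1.8062 = 607.36 ms.

607 ms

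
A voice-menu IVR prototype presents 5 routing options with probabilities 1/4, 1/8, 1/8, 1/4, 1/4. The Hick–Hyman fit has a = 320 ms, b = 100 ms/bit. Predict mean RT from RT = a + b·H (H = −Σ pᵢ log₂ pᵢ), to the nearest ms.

545 ms

Each term −pᵢ log₂ pᵢ: 0.25·2 + 0.125·3 + 0.125·3 + 0.25·2 + 0.25·2; summed, H = 2.250 bits.
Mean RT = a + bH = 320 + 100·2.250 = 545.00 ms.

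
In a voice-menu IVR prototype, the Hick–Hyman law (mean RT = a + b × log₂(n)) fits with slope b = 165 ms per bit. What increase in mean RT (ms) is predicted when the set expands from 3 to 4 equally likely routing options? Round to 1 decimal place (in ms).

ΔRT = (a + b log₂ n₂) − (a + b log₂ n₁) = b·(log₂ n₂ − log₂ n₁).
log₂(4) − log₂(3) = 2 − 1.5850 = 0.4150.
ΔRT = 165 × 0.4150 = 68.481 ms.

68.5 ms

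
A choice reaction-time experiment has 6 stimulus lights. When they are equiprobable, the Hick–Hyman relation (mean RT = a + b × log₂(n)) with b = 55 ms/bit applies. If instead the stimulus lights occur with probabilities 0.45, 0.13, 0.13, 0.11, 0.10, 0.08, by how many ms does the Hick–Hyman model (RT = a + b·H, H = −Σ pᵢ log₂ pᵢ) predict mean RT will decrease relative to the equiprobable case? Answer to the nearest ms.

18 ms

Equiprobable entropy H₀ = log₂ 6 = 2.5850 bits.
Skewed entropy H = −Σ pᵢ log₂ pᵢ = 2.2577 bits.
ΔRT = b·(H₀ − H) = 55 × 0.3273 = 18.00 ms.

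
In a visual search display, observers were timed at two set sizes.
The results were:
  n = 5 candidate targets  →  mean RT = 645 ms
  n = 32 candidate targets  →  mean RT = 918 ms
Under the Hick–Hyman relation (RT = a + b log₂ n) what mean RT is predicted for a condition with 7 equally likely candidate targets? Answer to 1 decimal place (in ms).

RT is linear in log₂ n, so two points fix the line:
  b = (918 − 645) / (log₂ 32 − log₂ 5) = 273 / (5 − 2.3219) = 101.939 ms/bit
  a = 645 − 101.939 × 2.3219 = 408.305 ms
Then RT(7) = 408.305 + 101.939 × log₂ 7 = 408.305 + 101.939 × 2.8074 ≈ 694.484 ms.

694.5 ms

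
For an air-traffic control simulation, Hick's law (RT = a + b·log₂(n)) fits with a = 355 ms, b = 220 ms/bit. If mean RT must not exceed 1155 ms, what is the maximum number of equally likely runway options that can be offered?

12

Information budget: (1155 − 355)/220 = 3.6364 bits, so n ≤ 2^3.6364 = 12.435 → at most 12.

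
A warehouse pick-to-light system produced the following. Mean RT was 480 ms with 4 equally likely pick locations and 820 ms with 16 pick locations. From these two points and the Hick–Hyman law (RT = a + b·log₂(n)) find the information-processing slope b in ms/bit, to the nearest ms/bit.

170 ms/bit

Slope: b = (820 − 480) / (log₂ 16 − log₂ 4) = 340/2.0000 = 170 ms/bit.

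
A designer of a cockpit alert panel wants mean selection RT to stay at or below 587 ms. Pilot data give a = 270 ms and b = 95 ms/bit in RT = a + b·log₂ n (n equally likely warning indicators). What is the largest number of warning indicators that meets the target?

Information budget: (587 − 270)/95 = 3.3368 bits, so n ≤ 2^3.3368 = 10.104 → at most 10.

10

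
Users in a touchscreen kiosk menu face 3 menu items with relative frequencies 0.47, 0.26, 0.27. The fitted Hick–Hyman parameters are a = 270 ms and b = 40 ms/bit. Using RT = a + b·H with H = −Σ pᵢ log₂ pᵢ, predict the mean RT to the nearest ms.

Entropy contributions −pᵢ log₂ pᵢ: 0.5120, 0.5053, 0.5100; sum H = 1.5273 bits.
RT = a + bH = 270 + 40·1.5273 = 331.09 ms.

331 ms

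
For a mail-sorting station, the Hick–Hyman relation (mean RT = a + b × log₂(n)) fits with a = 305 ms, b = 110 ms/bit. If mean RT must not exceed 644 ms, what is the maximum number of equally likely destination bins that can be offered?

8

Set 305 + 110·log₂ n ≤ 644 → log₂ n ≤ (644 − 305)/110 = 3.0818.
So n ≤ 2^3.0818 = 8.467; the largest integer n is 8.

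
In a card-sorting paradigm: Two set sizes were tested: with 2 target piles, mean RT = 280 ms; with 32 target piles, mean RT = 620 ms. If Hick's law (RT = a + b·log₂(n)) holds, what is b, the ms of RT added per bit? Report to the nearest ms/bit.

The slope on a log₂ axis is (620 − 280) / (5 − 1) = 85 ms/bit.

85 ms/bit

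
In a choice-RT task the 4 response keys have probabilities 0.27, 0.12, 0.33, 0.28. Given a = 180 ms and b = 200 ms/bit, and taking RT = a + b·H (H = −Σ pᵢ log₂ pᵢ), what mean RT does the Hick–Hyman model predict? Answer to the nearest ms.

H = 0.27·log₂(1/0.27) + 0.12·log₂(1/0.12) + 0.33·log₂(1/0.33) + 0.28·log₂(1/0.28) = 1.9191 bits.
RT = 180 + 200 × 1.9191 = 563.83 ms.

564 ms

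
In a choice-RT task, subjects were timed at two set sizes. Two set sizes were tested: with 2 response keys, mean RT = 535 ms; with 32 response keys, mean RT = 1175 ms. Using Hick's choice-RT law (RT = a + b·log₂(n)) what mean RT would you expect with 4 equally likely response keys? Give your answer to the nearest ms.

With log₂ n on the abscissa the relation is linear; from the two conditions:
  b = (1175 − 535) / (log₂ 32 − log₂ 2) = 640 / (5 − 1) = 160 ms/bit
  a = 535 − 160 × 1 = 375 ms
Then RT(4) = 375 + 160 × log₂ 4 = 375 + 160 × 2 ≈ 695.000 ms.

695 ms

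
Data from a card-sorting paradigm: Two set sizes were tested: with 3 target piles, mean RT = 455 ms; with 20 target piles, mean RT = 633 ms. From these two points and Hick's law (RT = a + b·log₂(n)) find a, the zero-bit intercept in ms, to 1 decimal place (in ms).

351.9 ms

The slope on a log₂ axis is (633 − 455) / (4.3219 − 1.5850) = 65.036 ms/bit.
Intercept: a = 455 − 65.036·log₂(3) = 351.921 ms.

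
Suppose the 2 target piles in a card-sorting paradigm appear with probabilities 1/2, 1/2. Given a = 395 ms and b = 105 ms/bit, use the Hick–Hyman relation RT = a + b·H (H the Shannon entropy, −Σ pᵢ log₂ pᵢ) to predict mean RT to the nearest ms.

H = −Σ pᵢ log₂ pᵢ = 0.5·1 + 0.5·1 = 1.000 bits.
RT = 395 + 105 × 1.000 = 500.00 ms.

500 ms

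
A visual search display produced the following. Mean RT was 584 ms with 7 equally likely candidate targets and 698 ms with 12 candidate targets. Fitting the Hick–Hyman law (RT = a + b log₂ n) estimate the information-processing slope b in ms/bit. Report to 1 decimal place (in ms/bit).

146.6 ms/bit

b = (RT₂ − RT₁)/(log₂ n₂ − log₂ n₁) = (698 − 584)/(3.5850 − 2.8074) = 146.604 ms/bit.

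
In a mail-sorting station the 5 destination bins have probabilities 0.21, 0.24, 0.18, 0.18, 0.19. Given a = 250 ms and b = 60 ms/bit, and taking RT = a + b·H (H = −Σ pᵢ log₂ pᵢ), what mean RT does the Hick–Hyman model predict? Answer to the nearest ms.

389 ms

H = 0.21·log₂(1/0.21) + 0.24·log₂(1/0.24) + 0.18·log₂(1/0.18) + 0.18·log₂(1/0.18) + 0.19·log₂(1/0.19) = 2.3128 bits.
RT = 250 + 60 × 2.3128 = 388.77 ms.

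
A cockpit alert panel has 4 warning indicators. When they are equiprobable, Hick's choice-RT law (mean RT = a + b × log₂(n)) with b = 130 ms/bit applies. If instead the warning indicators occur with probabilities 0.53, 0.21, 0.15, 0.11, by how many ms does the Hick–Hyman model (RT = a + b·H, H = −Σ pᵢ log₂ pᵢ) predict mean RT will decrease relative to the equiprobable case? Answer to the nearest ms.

37 ms

The RT saving is b·ΔH. Equiprobable H₀ = log₂(4) = 2.0000 bits; with the given probabilities H = 1.7191 bits.
b·(H₀ − H) = 130 × (2.0000 − 1.7191) = 36.52 ms.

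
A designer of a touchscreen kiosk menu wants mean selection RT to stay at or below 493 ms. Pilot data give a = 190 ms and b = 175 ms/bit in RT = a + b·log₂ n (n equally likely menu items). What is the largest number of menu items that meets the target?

3

Information budget: (493 − 190)/175 = 1.7314 bits, so n ≤ 2^1.7314 = 3.321 → at most 3.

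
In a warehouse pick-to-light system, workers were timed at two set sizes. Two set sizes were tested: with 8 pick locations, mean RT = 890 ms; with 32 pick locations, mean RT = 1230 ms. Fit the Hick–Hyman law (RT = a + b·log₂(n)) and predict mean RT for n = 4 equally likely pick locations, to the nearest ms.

720 ms

With log₂ n on the abscissa the relation is linear; from the two conditions:
  b = (1230 − 890) / (log₂ 32 − log₂ 8) = 340 / (5 − 3) = 170 ms/bit
  a = 890 − 170 × 3 = 380 ms
Then RT(4) = 380 + 170 × log₂ 4 = 380 + 170 × 2 ≈ 720.000 ms.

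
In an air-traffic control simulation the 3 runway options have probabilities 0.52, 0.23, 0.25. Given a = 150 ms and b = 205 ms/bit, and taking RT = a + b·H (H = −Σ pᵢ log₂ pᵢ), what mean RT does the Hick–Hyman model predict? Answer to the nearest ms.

H = 0.52·log₂(1/0.52) + 0.23·log₂(1/0.23) + 0.25·log₂(1/0.25) = 1.4782 bits.
RT = 150 + 205 × 1.4782 = 453.04 ms.

453 ms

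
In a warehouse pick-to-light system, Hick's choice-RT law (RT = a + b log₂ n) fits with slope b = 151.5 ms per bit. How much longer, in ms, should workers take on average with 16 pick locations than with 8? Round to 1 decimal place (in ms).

ΔRT = (a + b log₂ n₂) − (a + b log₂ n₁) = b·(log₂ n₂ − log₂ n₁).
log₂(16) − log₂(8) = log₂(16/8) = log₂(2) = 1.
ΔRT = 151.5 × 1.0000 = 151.500 ms.

151.5 ms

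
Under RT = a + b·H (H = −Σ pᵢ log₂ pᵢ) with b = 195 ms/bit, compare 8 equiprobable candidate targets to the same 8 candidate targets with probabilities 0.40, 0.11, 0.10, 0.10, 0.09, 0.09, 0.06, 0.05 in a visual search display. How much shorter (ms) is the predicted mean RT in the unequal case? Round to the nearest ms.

The RT saving is b·ΔH. Equiprobable H₀ = log₂(8) = 3.0000 bits; with the given probabilities H = 2.6284 bits.
b·(H₀ − H) = 195 × (3.0000 − 2.6284) = 72.47 ms.

72 ms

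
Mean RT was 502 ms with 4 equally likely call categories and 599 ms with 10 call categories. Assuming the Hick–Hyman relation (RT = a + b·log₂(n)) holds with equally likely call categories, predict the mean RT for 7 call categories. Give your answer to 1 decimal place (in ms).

Fit slope and intercept:
  b = (599 − 502) / (log₂ 10 − log₂ 4) = 97 / (3.3219 − 2) = 73.378 ms/bit
  a = 502 − 73.378 × 2 = 355.245 ms
Then RT(7) = 355.245 + 73.378 × log₂ 7 = 355.245 + 73.378 × 2.8074 ≈ 561.242 ms.

561.2 ms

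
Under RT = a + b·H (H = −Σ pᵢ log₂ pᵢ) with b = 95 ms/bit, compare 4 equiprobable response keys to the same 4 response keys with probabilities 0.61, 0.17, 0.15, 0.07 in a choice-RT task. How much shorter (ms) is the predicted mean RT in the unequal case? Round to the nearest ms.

Equiprobable entropy H₀ = log₂ 4 = 2.0000 bits.
Skewed entropy H = −Σ pᵢ log₂ pᵢ = 1.5487 bits.
ΔRT = b·(H₀ − H) = 95 × 0.4513 = 42.87 ms.

43 ms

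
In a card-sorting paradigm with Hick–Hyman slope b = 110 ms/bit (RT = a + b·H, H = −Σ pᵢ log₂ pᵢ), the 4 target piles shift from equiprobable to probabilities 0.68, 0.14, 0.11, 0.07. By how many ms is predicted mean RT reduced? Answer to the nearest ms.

67 ms

The RT saving is b·ΔH. Equiprobable H₀ = log₂(4) = 2.0000 bits; with the given probabilities H = 1.3943 bits.
b·(H₀ − H) = 110 × (2.0000 − 1.3943) = 66.63 ms.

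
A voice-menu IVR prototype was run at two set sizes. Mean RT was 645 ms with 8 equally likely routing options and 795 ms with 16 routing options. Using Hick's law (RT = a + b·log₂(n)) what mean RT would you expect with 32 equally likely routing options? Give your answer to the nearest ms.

Solve the two-equation system in a and b:
  b = (795 − 645) / (log₂ 16 − log₂ 8) = 150 / (4 − 3) = 150 ms/bit
  a = 645 − 150 × 3 = 195 ms
Then RT(32) = 195 + 150 × log₂ 32 = 195 + 150 × 5 ≈ 945.000 ms.

945 ms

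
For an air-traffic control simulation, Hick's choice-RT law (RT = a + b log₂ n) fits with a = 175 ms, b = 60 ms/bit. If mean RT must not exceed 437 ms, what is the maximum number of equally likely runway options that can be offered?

20

60·log₂ n ≤ 437 − 175 = 262, giving log₂ n ≤ 4.3667 and n ≤ 20.630. The largest whole number is 20.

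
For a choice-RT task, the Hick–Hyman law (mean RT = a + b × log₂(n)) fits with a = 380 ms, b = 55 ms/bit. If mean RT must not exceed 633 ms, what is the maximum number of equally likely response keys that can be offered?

24

Set 380 + 55·log₂ n ≤ 633 → log₂ n ≤ (633 − 380)/55 = 4.6000.
So n ≤ 2^4.6000 = 24.251; the largest integer n is 24.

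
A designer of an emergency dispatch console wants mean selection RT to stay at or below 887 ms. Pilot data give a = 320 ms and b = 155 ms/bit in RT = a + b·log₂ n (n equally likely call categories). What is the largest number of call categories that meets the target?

12

Set 320 + 155·log₂ n ≤ 887 → log₂ n ≤ (887 − 320)/155 = 3.6581.
So n ≤ 2^3.6581 = 12.624; the largest integer n is 12.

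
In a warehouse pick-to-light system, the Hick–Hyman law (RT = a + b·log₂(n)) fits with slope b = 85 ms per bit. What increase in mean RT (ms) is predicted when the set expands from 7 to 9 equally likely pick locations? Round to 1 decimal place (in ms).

ΔRT = (a + b log₂ n₂) − (a + b log₂ n₁) = b·(log₂ n₂ − log₂ n₁).
log₂(9) − log₂(7) = 3.1699 − 2.8074 = 0.3626.
ΔRT = 85 × 0.3626 = 30.818 ms.

30.8 ms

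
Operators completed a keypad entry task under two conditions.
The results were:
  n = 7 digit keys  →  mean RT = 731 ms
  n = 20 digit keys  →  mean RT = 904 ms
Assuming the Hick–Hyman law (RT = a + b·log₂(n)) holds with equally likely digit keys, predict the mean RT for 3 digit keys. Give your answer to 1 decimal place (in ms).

RT is linear in log₂ n, so two points fix the line:
  b = (904 − 731) / (log₂ 20 − log₂ 7) = 173 / (4.3219 − 2.8074) = 114.224 ms/bit
  a = 731 − 114.224 × 2.8074 = 410.334 ms
Then RT(3) = 410.334 + 114.224 × log₂ 3 = 410.334 + 114.224 × 1.5850 ≈ 591.374 ms.

591.4 ms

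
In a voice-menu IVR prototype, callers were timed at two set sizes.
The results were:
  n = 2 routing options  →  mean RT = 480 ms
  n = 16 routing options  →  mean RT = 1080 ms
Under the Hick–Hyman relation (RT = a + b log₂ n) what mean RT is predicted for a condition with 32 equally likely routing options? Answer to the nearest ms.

Fit slope and intercept:
  b = (1080 − 480) / (log₂ 16 − log₂ 2) = 600 / (4 − 1) = 200 ms/bit
  a = 480 − 200 × 1 = 280 ms
Then RT(32) = 280 + 200 × log₂ 32 = 280 + 200 × 5 ≈ 1280.000 ms.

1280 ms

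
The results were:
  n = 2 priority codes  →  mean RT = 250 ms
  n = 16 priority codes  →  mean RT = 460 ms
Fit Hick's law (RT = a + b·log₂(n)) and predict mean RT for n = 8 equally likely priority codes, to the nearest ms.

390 ms

Solve the two-equation system in a and b:
  b = (460 − 250) / (log₂ 16 − log₂ 2) = 210 / (4 − 1) = 70 ms/bit
  a = 250 − 70 × 1 = 180 ms
Then RT(8) = 180 + 70 × log₂ 8 = 180 + 70 × 3 ≈ 390.000 ms.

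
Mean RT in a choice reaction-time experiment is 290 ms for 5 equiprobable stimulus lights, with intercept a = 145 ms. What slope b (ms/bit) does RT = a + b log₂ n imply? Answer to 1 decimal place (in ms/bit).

62.4 ms/bit

5 alternatives carry log₂ 5 = 2.3219 bits; the choice cost is 290 − 145 = 145 ms, so b = 145/2.3219 = 62.448 ms/bit.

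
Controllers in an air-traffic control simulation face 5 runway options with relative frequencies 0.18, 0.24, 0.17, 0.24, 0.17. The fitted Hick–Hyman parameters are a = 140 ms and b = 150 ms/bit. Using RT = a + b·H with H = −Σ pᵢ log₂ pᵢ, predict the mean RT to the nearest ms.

485 ms

Entropy contributions −pᵢ log₂ pᵢ: 0.4453, 0.4941, 0.4346, 0.4941, 0.4346; sum H = 2.3028 bits.
RT = a + bH = 140 + 150·2.3028 = 485.41 ms.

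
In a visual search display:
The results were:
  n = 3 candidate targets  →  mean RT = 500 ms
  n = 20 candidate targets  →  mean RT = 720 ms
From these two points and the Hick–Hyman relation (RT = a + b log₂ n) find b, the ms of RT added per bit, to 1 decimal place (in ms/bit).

80.4 ms/bit

The slope on a log₂ axis is (720 − 500) / (4.3219 − 1.5850) = 80.381 ms/bit.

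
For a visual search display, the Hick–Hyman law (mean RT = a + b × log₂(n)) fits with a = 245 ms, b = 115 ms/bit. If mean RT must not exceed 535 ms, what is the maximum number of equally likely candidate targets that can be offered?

115·log₂ n ≤ 535 − 245 = 290, giving log₂ n ≤ 2.5217 and n ≤ 5.743. The largest whole number is 5.

5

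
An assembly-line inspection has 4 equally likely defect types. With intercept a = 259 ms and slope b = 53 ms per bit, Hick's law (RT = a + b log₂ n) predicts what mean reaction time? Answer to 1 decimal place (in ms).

365.0 ms

log₂(4) = 2 bits, so RT = 259 + 53 × 2 ≈ 365.000 ms.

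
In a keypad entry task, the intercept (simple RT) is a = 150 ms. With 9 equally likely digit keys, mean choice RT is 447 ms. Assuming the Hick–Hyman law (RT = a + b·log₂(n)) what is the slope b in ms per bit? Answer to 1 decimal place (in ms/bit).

b = (447 − 150) / log₂(9) = 297 / 3.1699 = 93.693 ms/bit.

93.7 ms/bit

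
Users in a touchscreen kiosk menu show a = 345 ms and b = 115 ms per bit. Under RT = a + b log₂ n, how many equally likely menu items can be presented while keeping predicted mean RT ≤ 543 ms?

115·log₂ n ≤ 543 − 345 = 198, giving log₂ n ≤ 1.7217 and n ≤ 3.298. The largest whole number is 3.

3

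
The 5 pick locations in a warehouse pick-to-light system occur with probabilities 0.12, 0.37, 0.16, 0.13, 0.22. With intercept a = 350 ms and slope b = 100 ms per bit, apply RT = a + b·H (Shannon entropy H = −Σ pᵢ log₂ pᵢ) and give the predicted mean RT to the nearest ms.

568 ms

Entropy contributions −pᵢ log₂ pᵢ: 0.3671, 0.5307, 0.4230, 0.3826, 0.4806; sum H = 2.1840 bits.
RT = a + bH = 350 + 100·2.1840 = 568.40 ms.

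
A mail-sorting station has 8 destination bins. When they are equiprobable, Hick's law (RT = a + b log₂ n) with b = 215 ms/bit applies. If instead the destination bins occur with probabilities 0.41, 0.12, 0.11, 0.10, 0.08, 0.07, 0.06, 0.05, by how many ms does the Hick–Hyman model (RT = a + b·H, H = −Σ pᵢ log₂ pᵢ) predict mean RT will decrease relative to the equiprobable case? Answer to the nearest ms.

87 ms

The RT saving is b·ΔH. Equiprobable H₀ = log₂(8) = 3.0000 bits; with the given probabilities H = 2.5966 bits.
b·(H₀ − H) = 215 × (3.0000 − 2.5966) = 86.73 ms.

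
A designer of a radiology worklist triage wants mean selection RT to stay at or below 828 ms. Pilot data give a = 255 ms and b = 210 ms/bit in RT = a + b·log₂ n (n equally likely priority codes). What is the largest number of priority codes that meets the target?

6

Set 255 + 210·log₂ n ≤ 828 → log₂ n ≤ (828 − 255)/210 = 2.7286.
So n ≤ 2^2.7286 = 6.628; the largest integer n is 6.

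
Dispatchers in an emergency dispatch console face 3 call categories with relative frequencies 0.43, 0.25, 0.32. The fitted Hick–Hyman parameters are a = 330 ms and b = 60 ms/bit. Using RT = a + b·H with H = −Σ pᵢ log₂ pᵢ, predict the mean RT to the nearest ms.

Entropy contributions −pᵢ log₂ pᵢ: 0.5236, 0.5000, 0.5260; sum H = 1.5496 bits.
RT = a + bH = 330 + 60·1.5496 = 422.98 ms.

423 ms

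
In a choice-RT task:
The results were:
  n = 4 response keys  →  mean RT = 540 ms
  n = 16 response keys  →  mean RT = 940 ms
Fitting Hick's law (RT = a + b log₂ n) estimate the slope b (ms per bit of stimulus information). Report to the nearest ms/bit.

The slope on a log₂ axis is (940 − 540) / (4 − 2) = 200 ms/bit.

200 ms/bit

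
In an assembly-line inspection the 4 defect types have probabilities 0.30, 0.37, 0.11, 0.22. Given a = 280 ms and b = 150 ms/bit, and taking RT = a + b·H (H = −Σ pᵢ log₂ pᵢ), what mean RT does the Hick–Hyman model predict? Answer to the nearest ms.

562 ms

Entropy contributions −pᵢ log₂ pᵢ: 0.5211, 0.5307, 0.3503, 0.4806; sum H = 1.8827 bits.
RT = a + bH = 280 + 150·1.8827 = 562.40 ms.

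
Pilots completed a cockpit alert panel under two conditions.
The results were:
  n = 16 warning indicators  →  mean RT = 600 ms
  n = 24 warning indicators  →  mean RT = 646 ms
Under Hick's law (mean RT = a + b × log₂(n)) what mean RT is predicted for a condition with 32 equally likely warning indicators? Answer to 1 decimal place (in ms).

678.6 ms

Solve the two-equation system in a and b:
  b = (646 − 600) / (log₂ 24 − log₂ 16) = 46 / (4.5850 − 4) = 78.638 ms/bit
  a = 600 − 78.638 × 4 = 285.450 ms
Then RT(32) = 285.450 + 78.638 × log₂ 32 = 285.450 + 78.638 × 5 ≈ 678.638 ms.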